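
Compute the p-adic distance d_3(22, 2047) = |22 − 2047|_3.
d_3(22, 2047) = 1/81

Step 1 — x − y = 22 − 2047 = -2025. Step 2 — v_3(-2025) = 4 (factor: -2025 = −(3^4 · 25); the sign does not affect v_p). Step 3 — |x − y|_3 = 3^{-4} = 1/81.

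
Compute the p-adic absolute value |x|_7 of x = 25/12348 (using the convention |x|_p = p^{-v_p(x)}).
|25/12348|_7 = 343

Step 1 — compute v_7(x) by factoring powers of 7 out of the numerator and denominator: v_7(25/12348) = -3. Step 2 — apply |x|_p = p^{-v_p(x)} = 7^{3} = 343.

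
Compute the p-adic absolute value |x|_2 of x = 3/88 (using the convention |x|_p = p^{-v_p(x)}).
|3/88|_2 = 8

Step 1 — compute v_2(x) by factoring powers of 2 out of the numerator and denominator: v_2(3/88) = -3. Step 2 — apply |x|_p = p^{-v_p(x)} = 2^{3} = 8.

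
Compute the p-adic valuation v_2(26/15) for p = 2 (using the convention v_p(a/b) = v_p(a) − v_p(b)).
v_2(26/15) = 1

Factor powers of 2 from the numerator and denominator of the reduced fraction: 26 = 2^1 · 13 and 15 = 2^0 · 15. Apply v_p(a/b) = v_p(a) − v_p(b): v_2(26/15) = 1 − 0 = 1.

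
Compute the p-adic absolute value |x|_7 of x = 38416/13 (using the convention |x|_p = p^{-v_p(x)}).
|38416/13|_7 = 1/2401

Step 1 — compute v_7(x) by factoring powers of 7 out of the numerator and denominator: v_7(38416/13) = 4. Step 2 — apply |x|_p = p^{-v_p(x)} = 7^{-4} = 1/2401.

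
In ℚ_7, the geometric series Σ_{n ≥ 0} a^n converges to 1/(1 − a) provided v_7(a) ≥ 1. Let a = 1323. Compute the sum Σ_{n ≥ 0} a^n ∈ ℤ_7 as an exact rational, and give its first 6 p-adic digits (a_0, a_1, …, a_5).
Σ a^n = 1/(1 − a) = -1/1322;  first 6 digits = (1, 0, 6, 3, 1, 6)

v_7(a) = 2 ≥ 1, so the series converges in ℤ_7 to 1/(1 − a) = 1/(1 − 1323) = -1/1322. Expand this rational in ℤ_7: compute digits iteratively via d_i = x_i mod 7, x_{i+1} = (x_i − d_i)/7. The first 6 digits are (1, 0, 6, 3, 1, 6).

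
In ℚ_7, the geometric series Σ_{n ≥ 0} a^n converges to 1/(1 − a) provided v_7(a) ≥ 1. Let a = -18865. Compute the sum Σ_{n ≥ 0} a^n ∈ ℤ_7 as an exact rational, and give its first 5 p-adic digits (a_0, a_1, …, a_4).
Σ a^n = 1/(1 − a) = 1/18866;  first 5 digits = (1, 0, 0, 1, 6)

v_7(a) = 3 ≥ 1, so the series converges in ℤ_7 to 1/(1 − a) = 1/(1 − (-18865)) = 1/18866. Expand this rational in ℤ_7: compute digits iteratively via d_i = x_i mod 7, x_{i+1} = (x_i − d_i)/7. The first 5 digits are (1, 0, 0, 1, 6).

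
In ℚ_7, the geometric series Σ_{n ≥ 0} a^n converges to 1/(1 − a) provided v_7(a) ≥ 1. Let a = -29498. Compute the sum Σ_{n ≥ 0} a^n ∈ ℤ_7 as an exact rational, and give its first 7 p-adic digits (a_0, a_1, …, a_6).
Σ a^n = 1/(1 − a) = 1/29499;  first 7 digits = (1, 0, 0, 5, 1, 5, 3)

v_7(a) = 3 ≥ 1, so the series converges in ℤ_7 to 1/(1 − a) = 1/(1 − (-29498)) = 1/29499. Expand this rational in ℤ_7: compute digits iteratively via d_i = x_i mod 7, x_{i+1} = (x_i − d_i)/7. The first 7 digits are (1, 0, 0, 5, 1, 5, 3).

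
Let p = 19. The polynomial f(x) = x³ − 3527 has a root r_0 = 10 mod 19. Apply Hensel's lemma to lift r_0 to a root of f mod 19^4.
r_3 = 49106 (mod 130321)

Hensel: r_{i+1} = r_i − f(r_i)/f′(r_i) mod 19^{i+2}, where f′(x) = 3x². Iterate:
  r_0 = 10 (mod 19)
  r_1 = 10 (mod 361)
  r_2 = 1093 (mod 6859)
  r_3 = 49106 (mod 130321)
Final: r = 49106 with f(r) ≡ 0 mod 19^4.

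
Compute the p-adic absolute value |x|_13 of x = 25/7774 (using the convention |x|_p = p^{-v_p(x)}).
|25/7774|_13 = 169

Step 1 — compute v_13(x) by factoring powers of 13 out of the numerator and denominator: v_13(25/7774) = -2. Step 2 — apply |x|_p = p^{-v_p(x)} = 13^{2} = 169.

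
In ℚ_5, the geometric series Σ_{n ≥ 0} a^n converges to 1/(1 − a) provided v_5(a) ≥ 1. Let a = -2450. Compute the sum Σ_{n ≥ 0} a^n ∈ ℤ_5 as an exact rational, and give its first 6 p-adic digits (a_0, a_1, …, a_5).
Σ a^n = 1/(1 − a) = 1/2451;  first 6 digits = (1, 0, 2, 0, 0, 0)

v_5(a) = 2 ≥ 1, so the series converges in ℤ_5 to 1/(1 − a) = 1/(1 − (-2450)) = 1/2451. Expand this rational in ℤ_5: compute digits iteratively via d_i = x_i mod 5, x_{i+1} = (x_i − d_i)/5. The first 6 digits are (1, 0, 2, 0, 0, 0).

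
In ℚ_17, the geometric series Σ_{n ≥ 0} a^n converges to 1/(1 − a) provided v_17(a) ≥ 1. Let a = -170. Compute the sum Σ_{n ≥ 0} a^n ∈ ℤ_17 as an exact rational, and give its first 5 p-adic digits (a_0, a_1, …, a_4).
Σ a^n = 1/(1 − a) = 1/171;  first 5 digits = (1, 7, 14, 8, 13)

v_17(a) = 1 ≥ 1, so the series converges in ℤ_17 to 1/(1 − a) = 1/(1 − (-170)) = 1/171. Expand this rational in ℤ_17: compute digits iteratively via d_i = x_i mod 17, x_{i+1} = (x_i − d_i)/17. The first 5 digits are (1, 7, 14, 8, 13).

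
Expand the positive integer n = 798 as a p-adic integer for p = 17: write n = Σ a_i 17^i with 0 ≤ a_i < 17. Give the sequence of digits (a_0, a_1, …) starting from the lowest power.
(a_0, a_1, …) = (16, 12, 2)

Repeated division by 17 gives the digits low-to-high: 798 = 16 + 12·17^1 + 2·17^2. Digit sequence: (16, 12, 2).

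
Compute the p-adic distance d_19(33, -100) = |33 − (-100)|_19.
d_19(33, -100) = 1/19

Step 1 — x − y = 33 − (-100) = 133. Step 2 — v_19(133) = 1 (factor: 133 = (19^1 · 7); the sign does not affect v_p). Step 3 — |x − y|_19 = 19^{-1} = 1/19.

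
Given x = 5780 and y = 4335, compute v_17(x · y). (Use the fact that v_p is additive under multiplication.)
v_17(25056300) = 4

v_p(x) = 2 (factor: 5780 = 17^2 · 20); v_p(y) = 2 (factor: 4335 = 17^2 · 15). Additivity: v_p(xy) = v_p(x) + v_p(y) = 2 + 2 = 4. (Direct check: xy = 25056300 = 17^4 · (300).)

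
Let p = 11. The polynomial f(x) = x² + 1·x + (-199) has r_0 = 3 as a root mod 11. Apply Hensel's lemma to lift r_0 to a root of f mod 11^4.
r_3 = 14204 (mod 14641)

Hensel: r_{i+1} = r_i − f(r_i)·(f′(r_i))^{-1} mod 11^{i+2}, f′(x) = 2x + 1. Iterate:
  r_0 = 3 (mod 11)
  r_1 = 47 (mod 121)
  r_2 = 894 (mod 1331)
  r_3 = 14204 (mod 14641)
Final: r = 14204 satisfies f(r) ≡ 0 mod 11^4.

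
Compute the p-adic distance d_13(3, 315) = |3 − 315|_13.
d_13(3, 315) = 1/13

Step 1 — x − y = 3 − 315 = -312. Step 2 — v_13(-312) = 1 (factor: -312 = −(13^1 · 24); the sign does not affect v_p). Step 3 — |x − y|_13 = 13^{-1} = 1/13.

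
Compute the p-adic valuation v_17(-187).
v_17(-187) = 1

v_17(n) is the largest exponent k such that 17^k divides n. Factor out: -187 = -17^1 · 11. (Sign doesn't affect v_p.) So v_17(-187) = 1.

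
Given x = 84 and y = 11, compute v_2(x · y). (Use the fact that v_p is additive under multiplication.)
v_2(924) = 2

v_p(x) = 2 (factor: 84 = 2^2 · 21); v_p(y) = 0 (factor: 11 = 2^0 · 11). Additivity: v_p(xy) = v_p(x) + v_p(y) = 2 + 0 = 2. (Direct check: xy = 924 = 2^2 · (231).)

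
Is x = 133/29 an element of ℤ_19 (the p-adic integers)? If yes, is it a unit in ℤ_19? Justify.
x ∈ ℤ_19 but not a unit; v_19(x) = 1 > 0

ℤ_19 = {x ∈ ℚ_19 : v_19(x) ≥ 0} and ℤ_19^× = {x ∈ ℤ_19 : v_19(x) = 0}. Here v_19(133/29) = v_19(num) − v_19(den) = 1; compare against these criteria.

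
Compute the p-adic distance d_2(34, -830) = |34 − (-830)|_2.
d_2(34, -830) = 1/32

Step 1 — x − y = 34 − (-830) = 864. Step 2 — v_2(864) = 5 (factor: 864 = (2^5 · 27); the sign does not affect v_p). Step 3 — |x − y|_2 = 2^{-5} = 1/32.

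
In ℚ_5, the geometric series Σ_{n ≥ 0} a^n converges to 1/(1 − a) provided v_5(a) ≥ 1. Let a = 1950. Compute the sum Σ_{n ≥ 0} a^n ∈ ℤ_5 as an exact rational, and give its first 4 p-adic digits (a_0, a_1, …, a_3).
Σ a^n = 1/(1 − a) = -1/1949;  first 4 digits = (1, 0, 3, 0)

v_5(a) = 2 ≥ 1, so the series converges in ℤ_5 to 1/(1 − a) = 1/(1 − 1950) = -1/1949. Expand this rational in ℤ_5: compute digits iteratively via d_i = x_i mod 5, x_{i+1} = (x_i − d_i)/5. The first 4 digits are (1, 0, 3, 0).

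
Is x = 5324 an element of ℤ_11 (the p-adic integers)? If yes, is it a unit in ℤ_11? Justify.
x ∈ ℤ_11 but not a unit; v_11(x) = 3 > 0

ℤ_11 = {x ∈ ℚ_11 : v_11(x) ≥ 0} and ℤ_11^× = {x ∈ ℤ_11 : v_11(x) = 0}. Here v_11(5324) = v_11(num) − v_11(den) = 3; compare against these criteria.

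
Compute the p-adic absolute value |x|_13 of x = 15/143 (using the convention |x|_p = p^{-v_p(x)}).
|15/143|_13 = 13

Step 1 — compute v_13(x) by factoring powers of 13 out of the numerator and denominator: v_13(15/143) = -1. Step 2 — apply |x|_p = p^{-v_p(x)} = 13^{1} = 13.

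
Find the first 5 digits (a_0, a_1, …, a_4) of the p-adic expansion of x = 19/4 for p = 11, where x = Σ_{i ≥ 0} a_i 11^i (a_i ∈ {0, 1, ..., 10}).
(a_0, …, a_4) = (2, 3, 8, 2, 8)

v_11(19/4) = 0 (numerator and denominator both coprime to 11), so x ∈ ℤ_11^×. Compute digits iteratively via a_i = x_i mod 11, x_{i+1} = (x_i − a_i)/11, with x_0 = x:
  x_0 = 19/4;  a_0 = 2;  x_1 = (x_0 − 2)/11 = 1/4
  x_1 = 1/4;  a_1 = 3;  x_2 = (x_1 − 3)/11 = -1/4
  x_2 = -1/4;  a_2 = 8;  x_3 = (x_2 − 8)/11 = -3/4
  x_3 = -3/4;  a_3 = 2;  x_4 = (x_3 − 2)/11 = -1/4
  x_4 = -1/4;  a_4 = 8;  x_5 = (x_4 − 8)/11 = -3/4
Digits: (2, 3, 8, 2, 8).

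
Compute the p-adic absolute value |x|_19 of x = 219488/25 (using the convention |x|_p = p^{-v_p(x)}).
|219488/25|_19 = 1/6859

Step 1 — compute v_19(x) by factoring powers of 19 out of the numerator and denominator: v_19(219488/25) = 3. Step 2 — apply |x|_p = p^{-v_p(x)} = 19^{-3} = 1/6859.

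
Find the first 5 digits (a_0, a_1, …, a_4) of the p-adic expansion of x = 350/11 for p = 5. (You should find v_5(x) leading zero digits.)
(a_0, …, a_4) = (0, 0, 4, 4, 0)

v_5(350/11) = 2, so a_0 = ... = a_1 = 0. Factor out: x = 5^2 · u with u = 14/11 a unit in ℤ_5. Expand u iteratively via a_{v+i} = u_i mod 5, u_{i+1} = (u_i − a_{v+i})/5:
  u_0 = 14/11;  a_2 = 4;  u_1 = (u_0 − 4)/5 = -6/11
  u_1 = -6/11;  a_3 = 4;  u_2 = (u_1 − 4)/5 = -10/11
  u_2 = -10/11;  a_4 = 0;  u_3 = (u_2 − 0)/5 = -2/11
Digits: (0, 0, 4, 4, 0).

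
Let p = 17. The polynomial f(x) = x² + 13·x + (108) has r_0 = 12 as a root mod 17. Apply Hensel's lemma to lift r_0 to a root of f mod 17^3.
r_2 = 165 (mod 4913)

Hensel: r_{i+1} = r_i − f(r_i)·(f′(r_i))^{-1} mod 17^{i+2}, f′(x) = 2x + 13. Iterate:
  r_0 = 12 (mod 17)
  r_1 = 165 (mod 289)
  r_2 = 165 (mod 4913)
Final: r = 165 satisfies f(r) ≡ 0 mod 17^3.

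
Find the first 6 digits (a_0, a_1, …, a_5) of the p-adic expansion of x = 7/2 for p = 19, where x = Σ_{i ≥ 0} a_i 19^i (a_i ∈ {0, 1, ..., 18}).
(a_0, …, a_5) = (13, 9, 9, 9, 9, 9)

v_19(7/2) = 0 (numerator and denominator both coprime to 19), so x ∈ ℤ_19^×. Compute digits iteratively via a_i = x_i mod 19, x_{i+1} = (x_i − a_i)/19, with x_0 = x:
  x_0 = 7/2;  a_0 = 13;  x_1 = (x_0 − 13)/19 = -1/2
  x_1 = -1/2;  a_1 = 9;  x_2 = (x_1 − 9)/19 = -1/2
  x_2 = -1/2;  a_2 = 9;  x_3 = (x_2 − 9)/19 = -1/2
  x_3 = -1/2;  a_3 = 9;  x_4 = (x_3 − 9)/19 = -1/2
  x_4 = -1/2;  a_4 = 9;  x_5 = (x_4 − 9)/19 = -1/2
  x_5 = -1/2;  a_5 = 9;  x_6 = (x_5 − 9)/19 = -1/2
Digits: (13, 9, 9, 9, 9, 9).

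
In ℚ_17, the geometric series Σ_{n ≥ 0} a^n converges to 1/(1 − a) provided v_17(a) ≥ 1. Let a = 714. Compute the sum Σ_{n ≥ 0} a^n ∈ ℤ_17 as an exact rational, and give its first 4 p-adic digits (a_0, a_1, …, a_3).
Σ a^n = 1/(1 − a) = -1/713;  first 4 digits = (1, 8, 15, 3)

v_17(a) = 1 ≥ 1, so the series converges in ℤ_17 to 1/(1 − a) = 1/(1 − 714) = -1/713. Expand this rational in ℤ_17: compute digits iteratively via d_i = x_i mod 17, x_{i+1} = (x_i − d_i)/17. The first 4 digits are (1, 8, 15, 3).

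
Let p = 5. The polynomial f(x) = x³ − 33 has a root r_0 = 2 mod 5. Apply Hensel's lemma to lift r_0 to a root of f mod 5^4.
r_3 = 577 (mod 625)

Hensel: r_{i+1} = r_i − f(r_i)/f′(r_i) mod 5^{i+2}, where f′(x) = 3x². Iterate:
  r_0 = 2 (mod 5)
  r_1 = 2 (mod 25)
  r_2 = 77 (mod 125)
  r_3 = 577 (mod 625)
Final: r = 577 with f(r) ≡ 0 mod 5^4.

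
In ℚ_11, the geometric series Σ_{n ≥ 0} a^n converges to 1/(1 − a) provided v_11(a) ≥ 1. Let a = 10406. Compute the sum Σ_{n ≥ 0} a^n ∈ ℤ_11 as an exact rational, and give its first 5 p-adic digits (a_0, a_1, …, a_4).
Σ a^n = 1/(1 − a) = -1/10405;  first 5 digits = (1, 0, 9, 7, 4)

v_11(a) = 2 ≥ 1, so the series converges in ℤ_11 to 1/(1 − a) = 1/(1 − 10406) = -1/10405. Expand this rational in ℤ_11: compute digits iteratively via d_i = x_i mod 11, x_{i+1} = (x_i − d_i)/11. The first 5 digits are (1, 0, 9, 7, 4).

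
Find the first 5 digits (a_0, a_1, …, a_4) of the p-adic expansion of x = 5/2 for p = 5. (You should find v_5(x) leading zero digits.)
(a_0, …, a_4) = (0, 3, 2, 2, 2)

v_5(5/2) = 1, so a_0 = ... = a_0 = 0. Factor out: x = 5^1 · u with u = 1/2 a unit in ℤ_5. Expand u iteratively via a_{v+i} = u_i mod 5, u_{i+1} = (u_i − a_{v+i})/5:
  u_0 = 1/2;  a_1 = 3;  u_1 = (u_0 − 3)/5 = -1/2
  u_1 = -1/2;  a_2 = 2;  u_2 = (u_1 − 2)/5 = -1/2
  u_2 = -1/2;  a_3 = 2;  u_3 = (u_2 − 2)/5 = -1/2
  u_3 = -1/2;  a_4 = 2;  u_4 = (u_3 − 2)/5 = -1/2
Digits: (0, 3, 2, 2, 2).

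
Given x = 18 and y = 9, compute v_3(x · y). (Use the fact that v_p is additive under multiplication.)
v_3(162) = 4

v_p(x) = 2 (factor: 18 = 3^2 · 2); v_p(y) = 2 (factor: 9 = 3^2 · 1). Additivity: v_p(xy) = v_p(x) + v_p(y) = 2 + 2 = 4. (Direct check: xy = 162 = 3^4 · (2).)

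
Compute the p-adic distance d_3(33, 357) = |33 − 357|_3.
d_3(33, 357) = 1/81

Step 1 — x − y = 33 − 357 = -324. Step 2 — v_3(-324) = 4 (factor: -324 = −(3^4 · 4); the sign does not affect v_p). Step 3 — |x − y|_3 = 3^{-4} = 1/81.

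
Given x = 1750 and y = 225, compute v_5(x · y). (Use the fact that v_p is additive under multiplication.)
v_5(393750) = 5

v_p(x) = 3 (factor: 1750 = 5^3 · 14); v_p(y) = 2 (factor: 225 = 5^2 · 9). Additivity: v_p(xy) = v_p(x) + v_p(y) = 3 + 2 = 5. (Direct check: xy = 393750 = 5^5 · (126).)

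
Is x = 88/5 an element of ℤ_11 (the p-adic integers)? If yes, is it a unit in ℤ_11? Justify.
x ∈ ℤ_11 but not a unit; v_11(x) = 1 > 0

ℤ_11 = {x ∈ ℚ_11 : v_11(x) ≥ 0} and ℤ_11^× = {x ∈ ℤ_11 : v_11(x) = 0}. Here v_11(88/5) = v_11(num) − v_11(den) = 1; compare against these criteria.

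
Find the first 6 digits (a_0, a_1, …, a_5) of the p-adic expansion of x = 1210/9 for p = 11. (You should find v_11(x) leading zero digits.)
(a_0, …, a_5) = (0, 0, 6, 2, 1, 6)

v_11(1210/9) = 2, so a_0 = ... = a_1 = 0. Factor out: x = 11^2 · u with u = 10/9 a unit in ℤ_11. Expand u iteratively via a_{v+i} = u_i mod 11, u_{i+1} = (u_i − a_{v+i})/11:
  u_0 = 10/9;  a_2 = 6;  u_1 = (u_0 − 6)/11 = -4/9
  u_1 = -4/9;  a_3 = 2;  u_2 = (u_1 − 2)/11 = -2/9
  u_2 = -2/9;  a_4 = 1;  u_3 = (u_2 − 1)/11 = -1/9
  u_3 = -1/9;  a_5 = 6;  u_4 = (u_3 − 6)/11 = -5/9
Digits: (0, 0, 6, 2, 1, 6).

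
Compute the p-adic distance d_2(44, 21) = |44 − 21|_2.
d_2(44, 21) = 1

Step 1 — x − y = 44 − 21 = 23. Step 2 — v_2(23) = 0 (factor: 23 = (2^0 · 23); the sign does not affect v_p). Step 3 — |x − y|_2 = 2^{0} = 1.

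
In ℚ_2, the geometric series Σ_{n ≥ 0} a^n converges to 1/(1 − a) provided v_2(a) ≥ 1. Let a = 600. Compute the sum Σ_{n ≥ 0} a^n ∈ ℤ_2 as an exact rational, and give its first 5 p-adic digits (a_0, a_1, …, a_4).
Σ a^n = 1/(1 − a) = -1/599;  first 5 digits = (1, 0, 0, 1, 1)

v_2(a) = 3 ≥ 1, so the series converges in ℤ_2 to 1/(1 − a) = 1/(1 − 600) = -1/599. Expand this rational in ℤ_2: compute digits iteratively via d_i = x_i mod 2, x_{i+1} = (x_i − d_i)/2. The first 5 digits are (1, 0, 0, 1, 1).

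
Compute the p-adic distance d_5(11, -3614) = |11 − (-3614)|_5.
d_5(11, -3614) = 1/125

Step 1 — x − y = 11 − (-3614) = 3625. Step 2 — v_5(3625) = 3 (factor: 3625 = (5^3 · 29); the sign does not affect v_p). Step 3 — |x − y|_5 = 5^{-3} = 1/125.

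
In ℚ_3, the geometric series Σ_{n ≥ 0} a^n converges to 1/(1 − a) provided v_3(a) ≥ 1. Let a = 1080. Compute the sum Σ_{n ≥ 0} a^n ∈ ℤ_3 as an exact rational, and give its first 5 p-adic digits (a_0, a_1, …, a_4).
Σ a^n = 1/(1 − a) = -1/1079;  first 5 digits = (1, 0, 0, 1, 1)

v_3(a) = 3 ≥ 1, so the series converges in ℤ_3 to 1/(1 − a) = 1/(1 − 1080) = -1/1079. Expand this rational in ℤ_3: compute digits iteratively via d_i = x_i mod 3, x_{i+1} = (x_i − d_i)/3. The first 5 digits are (1, 0, 0, 1, 1).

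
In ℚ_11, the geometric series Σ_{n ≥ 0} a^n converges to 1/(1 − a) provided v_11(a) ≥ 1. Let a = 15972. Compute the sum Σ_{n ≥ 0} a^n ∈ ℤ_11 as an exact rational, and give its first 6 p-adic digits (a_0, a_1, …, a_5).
Σ a^n = 1/(1 − a) = -1/15971;  first 6 digits = (1, 0, 0, 1, 1, 0)

v_11(a) = 3 ≥ 1, so the series converges in ℤ_11 to 1/(1 − a) = 1/(1 − 15972) = -1/15971. Expand this rational in ℤ_11: compute digits iteratively via d_i = x_i mod 11, x_{i+1} = (x_i − d_i)/11. The first 6 digits are (1, 0, 0, 1, 1, 0).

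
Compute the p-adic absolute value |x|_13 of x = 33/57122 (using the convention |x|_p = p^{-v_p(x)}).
|33/57122|_13 = 28561

Step 1 — compute v_13(x) by factoring powers of 13 out of the numerator and denominator: v_13(33/57122) = -4. Step 2 — apply |x|_p = p^{-v_p(x)} = 13^{4} = 28561.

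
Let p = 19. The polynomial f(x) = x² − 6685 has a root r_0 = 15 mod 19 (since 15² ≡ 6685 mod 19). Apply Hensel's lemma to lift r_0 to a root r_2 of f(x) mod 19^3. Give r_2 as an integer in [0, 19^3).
r_2 = 3359 (mod 6859)

Hensel's recurrence: r_{i+1} = r_i − f(r_i)·(f′(r_i))^{-1} mod 19^{i+2}, with f′(x) = 2x. Iterate:
  r_0 = 15 (mod 19)
  r_1 = 110 (mod 361)
  r_2 = 3359 (mod 6859)
Final: r_2 = 3359, and one checks f(r_2) ≡ 0 mod 19^3.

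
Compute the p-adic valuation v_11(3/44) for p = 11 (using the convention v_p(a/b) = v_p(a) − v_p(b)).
v_11(3/44) = -1

Factor powers of 11 from the numerator and denominator of the reduced fraction: 3 = 11^0 · 3 and 44 = 11^1 · 4. Apply v_p(a/b) = v_p(a) − v_p(b): v_11(3/44) = 0 − 1 = -1.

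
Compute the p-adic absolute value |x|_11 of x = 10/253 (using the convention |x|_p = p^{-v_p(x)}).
|10/253|_11 = 11

Step 1 — compute v_11(x) by factoring powers of 11 out of the numerator and denominator: v_11(10/253) = -1. Step 2 — apply |x|_p = p^{-v_p(x)} = 11^{1} = 11.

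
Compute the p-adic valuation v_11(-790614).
v_11(-790614) = 4

v_11(n) is the largest exponent k such that 11^k divides n. Factor out: -790614 = -11^4 · 54. (Sign doesn't affect v_p.) So v_11(-790614) = 4.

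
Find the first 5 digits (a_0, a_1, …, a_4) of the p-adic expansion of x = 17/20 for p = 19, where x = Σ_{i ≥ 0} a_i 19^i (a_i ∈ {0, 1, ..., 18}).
(a_0, …, a_4) = (17, 2, 16, 2, 16)

v_19(17/20) = 0 (numerator and denominator both coprime to 19), so x ∈ ℤ_19^×. Compute digits iteratively via a_i = x_i mod 19, x_{i+1} = (x_i − a_i)/19, with x_0 = x:
  x_0 = 17/20;  a_0 = 17;  x_1 = (x_0 − 17)/19 = -17/20
  x_1 = -17/20;  a_1 = 2;  x_2 = (x_1 − 2)/19 = -3/20
  x_2 = -3/20;  a_2 = 16;  x_3 = (x_2 − 16)/19 = -17/20
  x_3 = -17/20;  a_3 = 2;  x_4 = (x_3 − 2)/19 = -3/20
  x_4 = -3/20;  a_4 = 16;  x_5 = (x_4 − 16)/19 = -17/20
Digits: (17, 2, 16, 2, 16).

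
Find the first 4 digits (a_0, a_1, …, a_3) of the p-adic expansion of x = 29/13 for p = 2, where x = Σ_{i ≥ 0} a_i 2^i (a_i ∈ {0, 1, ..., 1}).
(a_0, …, a_3) = (1, 0, 0, 0)

v_2(29/13) = 0 (numerator and denominator both coprime to 2), so x ∈ ℤ_2^×. Compute digits iteratively via a_i = x_i mod 2, x_{i+1} = (x_i − a_i)/2, with x_0 = x:
  x_0 = 29/13;  a_0 = 1;  x_1 = (x_0 − 1)/2 = 8/13
  x_1 = 8/13;  a_1 = 0;  x_2 = (x_1 − 0)/2 = 4/13
  x_2 = 4/13;  a_2 = 0;  x_3 = (x_2 − 0)/2 = 2/13
  x_3 = 2/13;  a_3 = 0;  x_4 = (x_3 − 0)/2 = 1/13
Digits: (1, 0, 0, 0).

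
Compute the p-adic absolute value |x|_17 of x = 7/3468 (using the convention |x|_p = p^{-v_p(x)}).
|7/3468|_17 = 289

Step 1 — compute v_17(x) by factoring powers of 17 out of the numerator and denominator: v_17(7/3468) = -2. Step 2 — apply |x|_p = p^{-v_p(x)} = 17^{2} = 289.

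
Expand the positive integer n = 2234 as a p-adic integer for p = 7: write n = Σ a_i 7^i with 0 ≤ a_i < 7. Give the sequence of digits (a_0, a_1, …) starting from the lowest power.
(a_0, a_1, …) = (1, 4, 3, 6)

Repeated division by 7 gives the digits low-to-high: 2234 = 1 + 4·7^1 + 3·7^2 + 6·7^3. Digit sequence: (1, 4, 3, 6).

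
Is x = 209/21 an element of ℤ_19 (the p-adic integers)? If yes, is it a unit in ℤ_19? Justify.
x ∈ ℤ_19 but not a unit; v_19(x) = 1 > 0

ℤ_19 = {x ∈ ℚ_19 : v_19(x) ≥ 0} and ℤ_19^× = {x ∈ ℤ_19 : v_19(x) = 0}. Here v_19(209/21) = v_19(num) − v_19(den) = 1; compare against these criteria.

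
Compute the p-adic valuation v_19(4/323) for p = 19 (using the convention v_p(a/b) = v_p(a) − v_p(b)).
v_19(4/323) = -1

Factor powers of 19 from the numerator and denominator of the reduced fraction: 4 = 19^0 · 4 and 323 = 19^1 · 17. Apply v_p(a/b) = v_p(a) − v_p(b): v_19(4/323) = 0 − 1 = -1.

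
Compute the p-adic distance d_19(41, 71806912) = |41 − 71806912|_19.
d_19(41, 71806912) = 1/2476099

Step 1 — x − y = 41 − 71806912 = -71806871. Step 2 — v_19(-71806871) = 5 (factor: -71806871 = −(19^5 · 29); the sign does not affect v_p). Step 3 — |x − y|_19 = 19^{-5} = 1/2476099.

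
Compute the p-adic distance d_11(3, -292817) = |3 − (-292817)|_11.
d_11(3, -292817) = 1/14641

Step 1 — x − y = 3 − (-292817) = 292820. Step 2 — v_11(292820) = 4 (factor: 292820 = (11^4 · 20); the sign does not affect v_p). Step 3 — |x − y|_11 = 11^{-4} = 1/14641.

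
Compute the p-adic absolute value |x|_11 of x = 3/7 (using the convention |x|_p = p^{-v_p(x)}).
|3/7|_11 = 1

Step 1 — compute v_11(x) by factoring powers of 11 out of the numerator and denominator: v_11(3/7) = 0. Step 2 — apply |x|_p = p^{-v_p(x)} = 11^{0} = 1.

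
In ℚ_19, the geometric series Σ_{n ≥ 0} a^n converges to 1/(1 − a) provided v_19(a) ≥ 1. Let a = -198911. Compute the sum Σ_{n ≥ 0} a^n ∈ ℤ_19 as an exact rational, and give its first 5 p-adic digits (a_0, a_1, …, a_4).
Σ a^n = 1/(1 − a) = 1/198912;  first 5 digits = (1, 0, 0, 9, 17)

v_19(a) = 3 ≥ 1, so the series converges in ℤ_19 to 1/(1 − a) = 1/(1 − (-198911)) = 1/198912. Expand this rational in ℤ_19: compute digits iteratively via d_i = x_i mod 19, x_{i+1} = (x_i − d_i)/19. The first 5 digits are (1, 0, 0, 9, 17).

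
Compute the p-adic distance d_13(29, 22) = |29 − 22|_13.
d_13(29, 22) = 1

Step 1 — x − y = 29 − 22 = 7. Step 2 — v_13(7) = 0 (factor: 7 = (13^0 · 7); the sign does not affect v_p). Step 3 — |x − y|_13 = 13^{0} = 1.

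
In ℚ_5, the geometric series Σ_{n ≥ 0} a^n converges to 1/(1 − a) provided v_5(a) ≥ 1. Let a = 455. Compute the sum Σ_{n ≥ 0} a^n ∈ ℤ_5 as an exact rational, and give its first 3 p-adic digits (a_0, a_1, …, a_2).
Σ a^n = 1/(1 − a) = -1/454;  first 3 digits = (1, 1, 4)

v_5(a) = 1 ≥ 1, so the series converges in ℤ_5 to 1/(1 − a) = 1/(1 − 455) = -1/454. Expand this rational in ℤ_5: compute digits iteratively via d_i = x_i mod 5, x_{i+1} = (x_i − d_i)/5. The first 3 digits are (1, 1, 4).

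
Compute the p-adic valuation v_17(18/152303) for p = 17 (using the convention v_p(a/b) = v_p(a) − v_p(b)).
v_17(18/152303) = -3

Factor powers of 17 from the numerator and denominator of the reduced fraction: 18 = 17^0 · 18 and 152303 = 17^3 · 31. Apply v_p(a/b) = v_p(a) − v_p(b): v_17(18/152303) = 0 − 3 = -3.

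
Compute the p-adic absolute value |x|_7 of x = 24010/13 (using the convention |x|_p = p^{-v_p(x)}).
|24010/13|_7 = 1/2401

Step 1 — compute v_7(x) by factoring powers of 7 out of the numerator and denominator: v_7(24010/13) = 4. Step 2 — apply |x|_p = p^{-v_p(x)} = 7^{-4} = 1/2401.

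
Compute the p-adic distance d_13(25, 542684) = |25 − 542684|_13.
d_13(25, 542684) = 1/28561

Step 1 — x − y = 25 − 542684 = -542659. Step 2 — v_13(-542659) = 4 (factor: -542659 = −(13^4 · 19); the sign does not affect v_p). Step 3 — |x − y|_13 = 13^{-4} = 1/28561.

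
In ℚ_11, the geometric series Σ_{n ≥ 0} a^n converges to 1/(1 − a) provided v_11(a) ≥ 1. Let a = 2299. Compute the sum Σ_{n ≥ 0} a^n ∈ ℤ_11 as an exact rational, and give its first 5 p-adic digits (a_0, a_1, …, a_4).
Σ a^n = 1/(1 − a) = -1/2298;  first 5 digits = (1, 0, 8, 1, 9)

v_11(a) = 2 ≥ 1, so the series converges in ℤ_11 to 1/(1 − a) = 1/(1 − 2299) = -1/2298. Expand this rational in ℤ_11: compute digits iteratively via d_i = x_i mod 11, x_{i+1} = (x_i − d_i)/11. The first 5 digits are (1, 0, 8, 1, 9).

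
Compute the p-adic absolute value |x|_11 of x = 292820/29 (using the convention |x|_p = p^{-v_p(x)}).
|292820/29|_11 = 1/14641

Step 1 — compute v_11(x) by factoring powers of 11 out of the numerator and denominator: v_11(292820/29) = 4. Step 2 — apply |x|_p = p^{-v_p(x)} = 11^{-4} = 1/14641.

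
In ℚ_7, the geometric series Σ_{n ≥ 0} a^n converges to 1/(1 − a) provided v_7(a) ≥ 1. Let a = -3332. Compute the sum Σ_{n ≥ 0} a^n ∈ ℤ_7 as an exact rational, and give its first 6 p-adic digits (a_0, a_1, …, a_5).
Σ a^n = 1/(1 − a) = 1/3333;  first 6 digits = (1, 0, 2, 4, 2, 2)

v_7(a) = 2 ≥ 1, so the series converges in ℤ_7 to 1/(1 − a) = 1/(1 − (-3332)) = 1/3333. Expand this rational in ℤ_7: compute digits iteratively via d_i = x_i mod 7, x_{i+1} = (x_i − d_i)/7. The first 6 digits are (1, 0, 2, 4, 2, 2).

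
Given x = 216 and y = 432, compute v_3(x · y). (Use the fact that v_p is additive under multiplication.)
v_3(93312) = 6

v_p(x) = 3 (factor: 216 = 3^3 · 8); v_p(y) = 3 (factor: 432 = 3^3 · 16). Additivity: v_p(xy) = v_p(x) + v_p(y) = 3 + 3 = 6. (Direct check: xy = 93312 = 3^6 · (128).)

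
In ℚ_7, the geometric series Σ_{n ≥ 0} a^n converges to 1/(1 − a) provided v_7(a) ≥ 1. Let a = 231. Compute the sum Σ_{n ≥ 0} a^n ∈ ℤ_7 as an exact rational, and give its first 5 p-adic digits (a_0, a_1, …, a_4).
Σ a^n = 1/(1 − a) = -1/230;  first 5 digits = (1, 5, 1, 1, 6)

v_7(a) = 1 ≥ 1, so the series converges in ℤ_7 to 1/(1 − a) = 1/(1 − 231) = -1/230. Expand this rational in ℤ_7: compute digits iteratively via d_i = x_i mod 7, x_{i+1} = (x_i − d_i)/7. The first 5 digits are (1, 5, 1, 1, 6).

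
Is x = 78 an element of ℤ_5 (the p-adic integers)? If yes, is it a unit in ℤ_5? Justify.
x ∈ ℤ_5^× (unit); v_5(x) = 0

ℤ_5 = {x ∈ ℚ_5 : v_5(x) ≥ 0} and ℤ_5^× = {x ∈ ℤ_5 : v_5(x) = 0}. Here v_5(78) = v_5(num) − v_5(den) = 0; compare against these criteria.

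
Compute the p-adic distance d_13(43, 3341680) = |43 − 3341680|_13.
d_13(43, 3341680) = 1/371293

Step 1 — x − y = 43 − 3341680 = -3341637. Step 2 — v_13(-3341637) = 5 (factor: -3341637 = −(13^5 · 9); the sign does not affect v_p). Step 3 — |x − y|_13 = 13^{-5} = 1/371293.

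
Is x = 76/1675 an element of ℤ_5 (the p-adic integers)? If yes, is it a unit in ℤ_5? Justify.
x ∉ ℤ_5 (v_5(x) = -2 < 0)

ℤ_5 = {x ∈ ℚ_5 : v_5(x) ≥ 0} and ℤ_5^× = {x ∈ ℤ_5 : v_5(x) = 0}. Here v_5(76/1675) = v_5(num) − v_5(den) = -2; compare against these criteria.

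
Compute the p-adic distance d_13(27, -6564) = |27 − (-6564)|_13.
d_13(27, -6564) = 1/2197

Step 1 — x − y = 27 − (-6564) = 6591. Step 2 — v_13(6591) = 3 (factor: 6591 = (13^3 · 3); the sign does not affect v_p). Step 3 — |x − y|_13 = 13^{-3} = 1/2197.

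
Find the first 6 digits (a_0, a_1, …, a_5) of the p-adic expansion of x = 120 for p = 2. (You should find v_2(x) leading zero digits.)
(a_0, …, a_5) = (0, 0, 0, 1, 1, 1)

v_2(120) = 3, so a_0 = ... = a_2 = 0. Factor out: x = 2^3 · u with u = 15 a unit in ℤ_2. Expand u iteratively via a_{v+i} = u_i mod 2, u_{i+1} = (u_i − a_{v+i})/2:
  u_0 = 15;  a_3 = 1;  u_1 = (u_0 − 1)/2 = 7
  u_1 = 7;  a_4 = 1;  u_2 = (u_1 − 1)/2 = 3
  u_2 = 3;  a_5 = 1;  u_3 = (u_2 − 1)/2 = 1
Digits: (0, 0, 0, 1, 1, 1).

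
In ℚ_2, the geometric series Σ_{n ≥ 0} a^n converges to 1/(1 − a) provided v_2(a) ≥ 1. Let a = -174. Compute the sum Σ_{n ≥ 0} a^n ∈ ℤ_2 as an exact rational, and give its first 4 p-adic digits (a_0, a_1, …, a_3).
Σ a^n = 1/(1 − a) = 1/175;  first 4 digits = (1, 1, 1, 1)

v_2(a) = 1 ≥ 1, so the series converges in ℤ_2 to 1/(1 − a) = 1/(1 − (-174)) = 1/175. Expand this rational in ℤ_2: compute digits iteratively via d_i = x_i mod 2, x_{i+1} = (x_i − d_i)/2. The first 4 digits are (1, 1, 1, 1).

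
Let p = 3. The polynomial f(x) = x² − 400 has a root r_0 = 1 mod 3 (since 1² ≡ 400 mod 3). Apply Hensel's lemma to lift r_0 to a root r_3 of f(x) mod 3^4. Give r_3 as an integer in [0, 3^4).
r_3 = 61 (mod 81)

Hensel's recurrence: r_{i+1} = r_i − f(r_i)·(f′(r_i))^{-1} mod 3^{i+2}, with f′(x) = 2x. Iterate:
  r_0 = 1 (mod 3)
  r_1 = 7 (mod 9)
  r_2 = 7 (mod 27)
  r_3 = 61 (mod 81)
Final: r_3 = 61, and one checks f(r_3) ≡ 0 mod 3^4.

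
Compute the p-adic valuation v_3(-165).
v_3(-165) = 1

v_3(n) is the largest exponent k such that 3^k divides n. Factor out: -165 = -3^1 · 55. (Sign doesn't affect v_p.) So v_3(-165) = 1.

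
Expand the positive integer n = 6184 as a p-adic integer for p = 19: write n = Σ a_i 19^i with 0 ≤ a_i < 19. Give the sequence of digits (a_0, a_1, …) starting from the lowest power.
(a_0, a_1, …) = (9, 2, 17)

Repeated division by 19 gives the digits low-to-high: 6184 = 9 + 2·19^1 + 17·19^2. Digit sequence: (9, 2, 17).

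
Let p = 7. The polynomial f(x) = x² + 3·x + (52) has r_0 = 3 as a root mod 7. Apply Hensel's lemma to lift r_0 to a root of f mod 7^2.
r_1 = 17 (mod 49)

Hensel: r_{i+1} = r_i − f(r_i)·(f′(r_i))^{-1} mod 7^{i+2}, f′(x) = 2x + 3. Iterate:
  r_0 = 3 (mod 7)
  r_1 = 17 (mod 49)
Final: r = 17 satisfies f(r) ≡ 0 mod 7^2.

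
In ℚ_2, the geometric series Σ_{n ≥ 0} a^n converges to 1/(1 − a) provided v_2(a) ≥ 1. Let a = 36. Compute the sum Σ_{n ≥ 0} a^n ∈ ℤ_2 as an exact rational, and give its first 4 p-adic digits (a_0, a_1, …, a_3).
Σ a^n = 1/(1 − a) = -1/35;  first 4 digits = (1, 0, 1, 0)

v_2(a) = 2 ≥ 1, so the series converges in ℤ_2 to 1/(1 − a) = 1/(1 − 36) = -1/35. Expand this rational in ℤ_2: compute digits iteratively via d_i = x_i mod 2, x_{i+1} = (x_i − d_i)/2. The first 4 digits are (1, 0, 1, 0).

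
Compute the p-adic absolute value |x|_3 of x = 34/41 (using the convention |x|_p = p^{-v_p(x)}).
|34/41|_3 = 1

Step 1 — compute v_3(x) by factoring powers of 3 out of the numerator and denominator: v_3(34/41) = 0. Step 2 — apply |x|_p = p^{-v_p(x)} = 3^{0} = 1.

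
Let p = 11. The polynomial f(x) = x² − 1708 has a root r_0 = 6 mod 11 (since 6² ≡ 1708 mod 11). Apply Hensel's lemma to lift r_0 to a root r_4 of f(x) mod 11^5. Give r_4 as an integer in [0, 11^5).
r_4 = 5429 (mod 161051)

Hensel's recurrence: r_{i+1} = r_i − f(r_i)·(f′(r_i))^{-1} mod 11^{i+2}, with f′(x) = 2x. Iterate:
  r_0 = 6 (mod 11)
  r_1 = 105 (mod 121)
  r_2 = 105 (mod 1331)
  r_3 = 5429 (mod 14641)
  r_4 = 5429 (mod 161051)
Final: r_4 = 5429, and one checks f(r_4) ≡ 0 mod 11^5.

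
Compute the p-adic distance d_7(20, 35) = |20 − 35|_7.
d_7(20, 35) = 1

Step 1 — x − y = 20 − 35 = -15. Step 2 — v_7(-15) = 0 (factor: -15 = −(7^0 · 15); the sign does not affect v_p). Step 3 — |x − y|_7 = 7^{0} = 1.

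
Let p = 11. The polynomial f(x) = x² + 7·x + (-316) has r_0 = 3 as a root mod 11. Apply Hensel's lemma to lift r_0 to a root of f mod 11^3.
r_2 = 1114 (mod 1331)

Hensel: r_{i+1} = r_i − f(r_i)·(f′(r_i))^{-1} mod 11^{i+2}, f′(x) = 2x + 7. Iterate:
  r_0 = 3 (mod 11)
  r_1 = 25 (mod 121)
  r_2 = 1114 (mod 1331)
Final: r = 1114 satisfies f(r) ≡ 0 mod 11^3.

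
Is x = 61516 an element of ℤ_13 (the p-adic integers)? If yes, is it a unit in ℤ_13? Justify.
x ∈ ℤ_13 but not a unit; v_13(x) = 3 > 0

ℤ_13 = {x ∈ ℚ_13 : v_13(x) ≥ 0} and ℤ_13^× = {x ∈ ℤ_13 : v_13(x) = 0}. Here v_13(61516) = v_13(num) − v_13(den) = 3; compare against these criteria.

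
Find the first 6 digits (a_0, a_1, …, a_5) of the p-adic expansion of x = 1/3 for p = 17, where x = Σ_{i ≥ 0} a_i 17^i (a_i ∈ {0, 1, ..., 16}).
(a_0, …, a_5) = (6, 11, 5, 11, 5, 11)

v_17(1/3) = 0 (numerator and denominator both coprime to 17), so x ∈ ℤ_17^×. Compute digits iteratively via a_i = x_i mod 17, x_{i+1} = (x_i − a_i)/17, with x_0 = x:
  x_0 = 1/3;  a_0 = 6;  x_1 = (x_0 − 6)/17 = -1/3
  x_1 = -1/3;  a_1 = 11;  x_2 = (x_1 − 11)/17 = -2/3
  x_2 = -2/3;  a_2 = 5;  x_3 = (x_2 − 5)/17 = -1/3
  x_3 = -1/3;  a_3 = 11;  x_4 = (x_3 − 11)/17 = -2/3
  x_4 = -2/3;  a_4 = 5;  x_5 = (x_4 − 5)/17 = -1/3
  x_5 = -1/3;  a_5 = 11;  x_6 = (x_5 − 11)/17 = -2/3
Digits: (6, 11, 5, 11, 5, 11).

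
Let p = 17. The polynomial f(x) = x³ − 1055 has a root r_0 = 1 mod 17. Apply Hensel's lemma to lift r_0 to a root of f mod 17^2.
r_1 = 256 (mod 289)

Hensel: r_{i+1} = r_i − f(r_i)/f′(r_i) mod 17^{i+2}, where f′(x) = 3x². Iterate:
  r_0 = 1 (mod 17)
  r_1 = 256 (mod 289)
Final: r = 256 with f(r) ≡ 0 mod 17^2.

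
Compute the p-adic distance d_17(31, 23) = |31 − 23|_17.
d_17(31, 23) = 1

Step 1 — x − y = 31 − 23 = 8. Step 2 — v_17(8) = 0 (factor: 8 = (17^0 · 8); the sign does not affect v_p). Step 3 — |x − y|_17 = 17^{0} = 1.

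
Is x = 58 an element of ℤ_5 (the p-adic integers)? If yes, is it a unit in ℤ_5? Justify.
x ∈ ℤ_5^× (unit); v_5(x) = 0

ℤ_5 = {x ∈ ℚ_5 : v_5(x) ≥ 0} and ℤ_5^× = {x ∈ ℤ_5 : v_5(x) = 0}. Here v_5(58) = v_5(num) − v_5(den) = 0; compare against these criteria.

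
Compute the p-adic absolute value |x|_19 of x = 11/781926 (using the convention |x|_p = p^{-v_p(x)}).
|11/781926|_19 = 130321

Step 1 — compute v_19(x) by factoring powers of 19 out of the numerator and denominator: v_19(11/781926) = -4. Step 2 — apply |x|_p = p^{-v_p(x)} = 19^{4} = 130321.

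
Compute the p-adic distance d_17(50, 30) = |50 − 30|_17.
d_17(50, 30) = 1

Step 1 — x − y = 50 − 30 = 20. Step 2 — v_17(20) = 0 (factor: 20 = (17^0 · 20); the sign does not affect v_p). Step 3 — |x − y|_17 = 17^{0} = 1.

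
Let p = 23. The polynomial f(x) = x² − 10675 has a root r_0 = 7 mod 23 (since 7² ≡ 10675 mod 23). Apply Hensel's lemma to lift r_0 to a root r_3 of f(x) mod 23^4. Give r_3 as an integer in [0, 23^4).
r_3 = 235113 (mod 279841)

Hensel's recurrence: r_{i+1} = r_i − f(r_i)·(f′(r_i))^{-1} mod 23^{i+2}, with f′(x) = 2x. Iterate:
  r_0 = 7 (mod 23)
  r_1 = 237 (mod 529)
  r_2 = 3940 (mod 12167)
  r_3 = 235113 (mod 279841)
Final: r_3 = 235113, and one checks f(r_3) ≡ 0 mod 23^4.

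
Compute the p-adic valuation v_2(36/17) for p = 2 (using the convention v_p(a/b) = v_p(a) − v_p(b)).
v_2(36/17) = 2

Factor powers of 2 from the numerator and denominator of the reduced fraction: 36 = 2^2 · 9 and 17 = 2^0 · 17. Apply v_p(a/b) = v_p(a) − v_p(b): v_2(36/17) = 2 − 0 = 2.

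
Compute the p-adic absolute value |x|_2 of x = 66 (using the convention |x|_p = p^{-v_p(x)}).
|66|_2 = 1/2

Step 1 — compute v_2(x) by factoring powers of 2 out of the numerator and denominator: v_2(66) = 1. Step 2 — apply |x|_p = p^{-v_p(x)} = 2^{-1} = 1/2.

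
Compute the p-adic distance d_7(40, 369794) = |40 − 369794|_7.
d_7(40, 369794) = 1/16807

Step 1 — x − y = 40 − 369794 = -369754. Step 2 — v_7(-369754) = 5 (factor: -369754 = −(7^5 · 22); the sign does not affect v_p). Step 3 — |x − y|_7 = 7^{-5} = 1/16807.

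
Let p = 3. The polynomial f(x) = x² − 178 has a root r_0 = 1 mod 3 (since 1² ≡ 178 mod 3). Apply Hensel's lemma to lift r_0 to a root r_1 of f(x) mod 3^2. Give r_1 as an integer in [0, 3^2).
r_1 = 4 (mod 9)

Hensel's recurrence: r_{i+1} = r_i − f(r_i)·(f′(r_i))^{-1} mod 3^{i+2}, with f′(x) = 2x. Iterate:
  r_0 = 1 (mod 3)
  r_1 = 4 (mod 9)
Final: r_1 = 4, and one checks f(r_1) ≡ 0 mod 3^2.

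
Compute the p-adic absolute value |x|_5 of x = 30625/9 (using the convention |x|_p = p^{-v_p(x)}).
|30625/9|_5 = 1/625

Step 1 — compute v_5(x) by factoring powers of 5 out of the numerator and denominator: v_5(30625/9) = 4. Step 2 — apply |x|_p = p^{-v_p(x)} = 5^{-4} = 1/625.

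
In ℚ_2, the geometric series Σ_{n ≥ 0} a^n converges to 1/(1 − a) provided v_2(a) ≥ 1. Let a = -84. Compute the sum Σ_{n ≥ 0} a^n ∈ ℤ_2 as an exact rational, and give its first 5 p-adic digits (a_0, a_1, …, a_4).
Σ a^n = 1/(1 − a) = 1/85;  first 5 digits = (1, 0, 1, 1, 1)

v_2(a) = 2 ≥ 1, so the series converges in ℤ_2 to 1/(1 − a) = 1/(1 − (-84)) = 1/85. Expand this rational in ℤ_2: compute digits iteratively via d_i = x_i mod 2, x_{i+1} = (x_i − d_i)/2. The first 5 digits are (1, 0, 1, 1, 1).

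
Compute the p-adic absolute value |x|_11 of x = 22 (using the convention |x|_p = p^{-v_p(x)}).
|22|_11 = 1/11

Step 1 — compute v_11(x) by factoring powers of 11 out of the numerator and denominator: v_11(22) = 1. Step 2 — apply |x|_p = p^{-v_p(x)} = 11^{-1} = 1/11.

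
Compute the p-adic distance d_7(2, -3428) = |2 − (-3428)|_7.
d_7(2, -3428) = 1/343

Step 1 — x − y = 2 − (-3428) = 3430. Step 2 — v_7(3430) = 3 (factor: 3430 = (7^3 · 10); the sign does not affect v_p). Step 3 — |x − y|_7 = 7^{-3} = 1/343.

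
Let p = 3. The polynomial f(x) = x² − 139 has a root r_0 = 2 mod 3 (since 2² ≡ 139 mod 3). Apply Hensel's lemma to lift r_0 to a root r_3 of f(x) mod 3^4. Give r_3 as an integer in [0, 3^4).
r_3 = 56 (mod 81)

Hensel's recurrence: r_{i+1} = r_i − f(r_i)·(f′(r_i))^{-1} mod 3^{i+2}, with f′(x) = 2x. Iterate:
  r_0 = 2 (mod 3)
  r_1 = 2 (mod 9)
  r_2 = 2 (mod 27)
  r_3 = 56 (mod 81)
Final: r_3 = 56, and one checks f(r_3) ≡ 0 mod 3^4.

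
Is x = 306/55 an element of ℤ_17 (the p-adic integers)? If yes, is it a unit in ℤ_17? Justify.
x ∈ ℤ_17 but not a unit; v_17(x) = 1 > 0

ℤ_17 = {x ∈ ℚ_17 : v_17(x) ≥ 0} and ℤ_17^× = {x ∈ ℤ_17 : v_17(x) = 0}. Here v_17(306/55) = v_17(num) − v_17(den) = 1; compare against these criteria.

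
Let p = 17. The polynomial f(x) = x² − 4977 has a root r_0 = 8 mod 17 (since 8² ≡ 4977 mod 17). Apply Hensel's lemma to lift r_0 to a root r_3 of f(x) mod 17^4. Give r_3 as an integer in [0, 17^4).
r_3 = 78616 (mod 83521)

Hensel's recurrence: r_{i+1} = r_i − f(r_i)·(f′(r_i))^{-1} mod 17^{i+2}, with f′(x) = 2x. Iterate:
  r_0 = 8 (mod 17)
  r_1 = 8 (mod 289)
  r_2 = 8 (mod 4913)
  r_3 = 78616 (mod 83521)
Final: r_3 = 78616, and one checks f(r_3) ≡ 0 mod 17^4.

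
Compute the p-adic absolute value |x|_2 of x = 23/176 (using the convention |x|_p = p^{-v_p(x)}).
|23/176|_2 = 16

Step 1 — compute v_2(x) by factoring powers of 2 out of the numerator and denominator: v_2(23/176) = -4. Step 2 — apply |x|_p = p^{-v_p(x)} = 2^{4} = 16.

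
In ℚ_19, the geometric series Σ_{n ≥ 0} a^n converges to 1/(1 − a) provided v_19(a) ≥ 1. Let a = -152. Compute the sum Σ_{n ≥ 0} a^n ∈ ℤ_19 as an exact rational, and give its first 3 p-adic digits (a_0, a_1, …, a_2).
Σ a^n = 1/(1 − a) = 1/153;  first 3 digits = (1, 11, 6)

v_19(a) = 1 ≥ 1, so the series converges in ℤ_19 to 1/(1 − a) = 1/(1 − (-152)) = 1/153. Expand this rational in ℤ_19: compute digits iteratively via d_i = x_i mod 19, x_{i+1} = (x_i − d_i)/19. The first 3 digits are (1, 11, 6).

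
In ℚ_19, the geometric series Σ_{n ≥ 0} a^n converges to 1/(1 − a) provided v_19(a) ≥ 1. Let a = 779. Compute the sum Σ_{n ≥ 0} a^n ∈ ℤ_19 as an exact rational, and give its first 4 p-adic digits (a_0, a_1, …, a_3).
Σ a^n = 1/(1 − a) = -1/778;  first 4 digits = (1, 3, 11, 1)

v_19(a) = 1 ≥ 1, so the series converges in ℤ_19 to 1/(1 − a) = 1/(1 − 779) = -1/778. Expand this rational in ℤ_19: compute digits iteratively via d_i = x_i mod 19, x_{i+1} = (x_i − d_i)/19. The first 4 digits are (1, 3, 11, 1).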